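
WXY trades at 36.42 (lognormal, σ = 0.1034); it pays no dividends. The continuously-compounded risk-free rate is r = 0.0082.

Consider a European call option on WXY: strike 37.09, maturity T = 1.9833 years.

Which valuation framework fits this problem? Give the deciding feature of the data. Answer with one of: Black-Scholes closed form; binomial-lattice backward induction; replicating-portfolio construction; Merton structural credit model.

framework: Black-Scholes closed form

Key observation: a European claim on WXY (strike 37.09) — a lognormal (GBM) underlying with constant rate and volatility — has an exact closed-form value; no lattice or capital structure is involved.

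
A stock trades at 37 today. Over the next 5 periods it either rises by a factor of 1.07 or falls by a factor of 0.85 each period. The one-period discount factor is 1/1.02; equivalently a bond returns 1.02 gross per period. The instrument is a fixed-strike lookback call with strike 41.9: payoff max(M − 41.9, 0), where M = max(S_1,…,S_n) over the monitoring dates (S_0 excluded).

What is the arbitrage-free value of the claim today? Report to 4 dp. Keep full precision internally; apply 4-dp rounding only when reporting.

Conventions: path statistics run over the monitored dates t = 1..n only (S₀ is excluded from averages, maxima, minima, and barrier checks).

price = 3.3605

Risk-neutral up-probability p* = (R−d)/(u−d) = (1.02−0.85)/(1.07−0.85) = 0.7727; the claim prices as the p*-weighted sum of path payoffs discounted by R^5.
Enumerate all 2^5 = 32 price paths (U = up ×1.07, D = down ×0.85); each path with k up-moves has probability p*^k·(1−p*)^(5−k).
DDDDD: M=31.4500, payoff=0.0000, prob=0.000606
UDDDD: M=39.5900, payoff=0.0000, prob=0.002062
DUDDD: M=33.6515, payoff=0.0000, prob=0.002062
UUDDD: M=42.3613, payoff=0.4613, prob=0.007010
DDUDD: M=31.4500, payoff=0.0000, prob=0.002062
UDUDD: M=39.5900, payoff=0.0000, prob=0.007010
DUUDD: M=36.0071, payoff=0.0000, prob=0.007010
UUUDD: M=45.3266, payoff=3.4266, prob=0.023833
DDDUD: M=31.4500, payoff=0.0000, prob=0.002062
UDDUD: M=39.5900, payoff=0.0000, prob=0.007010
DUDUD: M=33.6515, payoff=0.0000, prob=0.007010
UUDUD: M=42.3613, payoff=0.4613, prob=0.023833
DDUUD: M=31.4500, payoff=0.0000, prob=0.007010
UDUUD: M=39.5900, payoff=0.0000, prob=0.023833
DUUUD: M=38.5276, payoff=0.0000, prob=0.023833
UUUUD: M=48.4995, payoff=6.5995, prob=0.081031
DDDDU: M=31.4500, payoff=0.0000, prob=0.002062
UDDDU: M=39.5900, payoff=0.0000, prob=0.007010
DUDDU: M=33.6515, payoff=0.0000, prob=0.007010
UUDDU: M=42.3613, payoff=0.4613, prob=0.023833
DDUDU: M=31.4500, payoff=0.0000, prob=0.007010
UDUDU: M=39.5900, payoff=0.0000, prob=0.023833
DUUDU: M=36.0071, payoff=0.0000, prob=0.023833
UUUDU: M=45.3266, payoff=3.4266, prob=0.081031
DDDUU: M=31.4500, payoff=0.0000, prob=0.007010
UDDUU: M=39.5900, payoff=0.0000, prob=0.023833
DUDUU: M=33.6515, payoff=0.0000, prob=0.023833
UUDUU: M=42.3613, payoff=0.4613, prob=0.081031
DDUUU: M=32.7485, payoff=0.0000, prob=0.023833
UDUUU: M=41.2245, payoff=0.0000, prob=0.081031
DUUUU: M=41.2245, payoff=0.0000, prob=0.081031
UUUUU: M=51.8944, payoff=9.9944, prob=0.275506
Price = Σ prob·payoff / R^5 = 3.710211 / 1.104081 = 3.3605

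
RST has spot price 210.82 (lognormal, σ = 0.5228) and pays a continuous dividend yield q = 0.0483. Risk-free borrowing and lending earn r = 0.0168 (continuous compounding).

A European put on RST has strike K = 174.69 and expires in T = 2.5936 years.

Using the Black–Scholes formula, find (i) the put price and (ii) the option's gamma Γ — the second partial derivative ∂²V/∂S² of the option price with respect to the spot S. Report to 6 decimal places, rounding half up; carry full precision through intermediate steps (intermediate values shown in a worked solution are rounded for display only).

σ√T = 0.5228·√2.5936 = 0.841952
d₁ = (ln(S/K) + (r−q+σ²/2)T) / (σ√T) = (ln(210.82/174.69) + (0.0168−0.0483+0.5228²/2)·2.5936) / 0.841952 = (0.187992 + 0.272743) / 0.841952 = 0.547222
d₂ = d₁ − σ√T = 0.547222 − 0.841952 = -0.294729
e^{−rT} = 0.957363
e^{−qT} = 0.882258
N(−d₁) = 0.292113,  N(−d₂) = 0.615900
Put price V = K·e^{−rT}·N(−d₂) − S·e^{−qT}·N(−d₁) = 103.004156 − 54.332333 = 48.671823
φ(d₁) = (1/√(2π))·e^{−d₁²/2} = 0.343467
Γ = e^{−qT}·φ(d₁) / (S·σ·√T) = 0.001707

price = 48.671823
Γ = 0.001707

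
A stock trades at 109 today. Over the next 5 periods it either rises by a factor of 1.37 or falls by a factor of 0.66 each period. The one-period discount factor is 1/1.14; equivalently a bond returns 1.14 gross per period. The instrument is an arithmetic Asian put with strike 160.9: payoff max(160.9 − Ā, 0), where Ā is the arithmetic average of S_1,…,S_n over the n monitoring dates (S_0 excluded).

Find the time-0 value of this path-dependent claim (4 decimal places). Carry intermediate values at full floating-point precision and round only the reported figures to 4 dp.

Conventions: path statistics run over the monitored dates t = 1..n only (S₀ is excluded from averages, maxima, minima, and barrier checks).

price = 15.7092

Set p* = 0.6761 (from d < R < u); the path-dependent value is the discounted p*-expectation over all price paths.
Enumerate all 2^5 = 32 price paths (U = up ×1.37, D = down ×0.66); each path with k up-moves has probability p*^k·(1−p*)^(5−k).
DDDDD: Ā=37.0181, payoff=123.8819, prob=0.003567
UDDDD: Ā=76.8405, payoff=84.0595, prob=0.007445
DUDDD: Ā=61.3625, payoff=99.5375, prob=0.007445
UUDDD: Ā=127.3738, payoff=33.5262, prob=0.015537
DDUDD: Ā=51.1471, payoff=109.7529, prob=0.007445
UDUDD: Ā=106.1689, payoff=54.7311, prob=0.015537
DUUDD: Ā=90.6909, payoff=70.2091, prob=0.015537
UUUDD: Ā=188.2523, payoff=0.0000, prob=0.032426
DDDUD: Ā=44.4048, payoff=116.4952, prob=0.007445
UDDUD: Ā=92.1737, payoff=68.7263, prob=0.015537
DUDUD: Ā=76.6957, payoff=84.2043, prob=0.015537
UUDUD: Ā=159.2017, payoff=1.6983, prob=0.032426
DDUUD: Ā=66.4802, payoff=94.4198, prob=0.015537
UDUUD: Ā=137.9968, payoff=22.9032, prob=0.032426
DUUUD: Ā=122.5188, payoff=38.3812, prob=0.032426
UUUUD: Ā=254.3193, payoff=0.0000, prob=0.067671
DDDDU: Ā=39.9550, payoff=120.9450, prob=0.007445
UDDDU: Ā=82.9369, payoff=77.9631, prob=0.015537
DUDDU: Ā=67.4589, payoff=93.4411, prob=0.015537
UUDDU: Ā=140.0282, payoff=20.8718, prob=0.032426
DDUDU: Ā=57.2434, payoff=103.6566, prob=0.015537
UDUDU: Ā=118.8234, payoff=42.0766, prob=0.032426
DUUDU: Ā=103.3454, payoff=57.5546, prob=0.032426
UUUDU: Ā=214.5199, payoff=0.0000, prob=0.067671
DDDUU: Ā=50.5012, payoff=110.3988, prob=0.015537
UDDUU: Ā=104.8282, payoff=56.0718, prob=0.032426
DUDUU: Ā=89.3502, payoff=71.5498, prob=0.032426
UUDUU: Ā=185.4693, payoff=0.0000, prob=0.067671
DDUUU: Ā=79.1347, payoff=81.7653, prob=0.032426
UDUUU: Ā=164.2644, payoff=0.0000, prob=0.067671
DUUUU: Ā=148.7864, payoff=12.1136, prob=0.067671
UUUUU: Ā=308.8445, payoff=0.0000, prob=0.141226
Price = Σ prob·payoff / R^5 = 30.246755 / 1.925415 = 15.7092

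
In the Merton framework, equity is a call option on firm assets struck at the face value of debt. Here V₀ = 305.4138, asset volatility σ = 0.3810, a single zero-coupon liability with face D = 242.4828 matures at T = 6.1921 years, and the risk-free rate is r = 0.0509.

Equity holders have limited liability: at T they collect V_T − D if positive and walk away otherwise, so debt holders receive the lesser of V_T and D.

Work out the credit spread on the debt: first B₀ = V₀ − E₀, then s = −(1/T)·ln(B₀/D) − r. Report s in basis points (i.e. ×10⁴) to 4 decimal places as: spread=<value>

spread=372.3288

Work the structural quantities from V₀ = 305.4138 against face 242.4828:
d₁ = [ln(V₀/D) + (r + σ²/2)T] / (σ√T)
   = [ln(305.4138/242.4828) + (0.0509 + 0.5·0.3810²)·6.1921] / (0.3810·√6.1921)
   = [0.230737 + 0.764604] / 0.948078 = 1.049851
d₂ = d₁ − σ√T = 1.049851 − 0.948078 = 0.101773
N(d₁) = 0.853107,  N(d₂) = 0.540532,  e^(−rT) = 0.729659
E₀ = V₀·N(d₁) − D·e^(−rT)·N(d₂)
   = 305.4138·0.853107 − 242.4828·0.729659·0.540532 = 164.914410
B₀ = V₀ − E₀ = 305.4138 − 164.914410 = 140.499390
spread = −(1/T)·ln(B₀/D) − r = −(1/6.1921)·ln(140.499390/242.4828) − 0.0509 = 0.03723288
in basis points: 0.03723288 × 10⁴ = 372.3288 bp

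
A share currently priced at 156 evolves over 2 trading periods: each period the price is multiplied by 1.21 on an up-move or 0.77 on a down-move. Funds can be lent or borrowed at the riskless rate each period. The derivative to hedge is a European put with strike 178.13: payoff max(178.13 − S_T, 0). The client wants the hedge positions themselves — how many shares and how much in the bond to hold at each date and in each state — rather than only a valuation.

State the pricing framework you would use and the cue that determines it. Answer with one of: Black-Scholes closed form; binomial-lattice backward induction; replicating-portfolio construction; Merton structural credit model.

Key observation: the deliverable is the dynamic trading strategy on the 2-step tree (spot 156, moves 1.21 and 0.77), so the valuation must go through the node-by-node replicating-portfolio solve.

framework: replicating-portfolio construction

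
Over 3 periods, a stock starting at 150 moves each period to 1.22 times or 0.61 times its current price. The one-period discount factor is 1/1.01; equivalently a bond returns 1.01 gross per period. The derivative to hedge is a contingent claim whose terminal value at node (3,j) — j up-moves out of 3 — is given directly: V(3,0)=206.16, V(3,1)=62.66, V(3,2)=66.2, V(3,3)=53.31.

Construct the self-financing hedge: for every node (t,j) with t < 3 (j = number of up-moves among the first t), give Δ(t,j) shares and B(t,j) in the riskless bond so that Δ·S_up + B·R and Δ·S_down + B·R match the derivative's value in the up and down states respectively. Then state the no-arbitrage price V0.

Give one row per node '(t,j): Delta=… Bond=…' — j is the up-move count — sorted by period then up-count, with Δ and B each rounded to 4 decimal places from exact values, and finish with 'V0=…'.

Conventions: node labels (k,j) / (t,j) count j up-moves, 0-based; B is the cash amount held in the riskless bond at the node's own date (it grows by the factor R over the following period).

(0,0): Delta=-0.2245 Bond=99.1368
(1,0): Delta=-0.8352 Bond=156.0062
(1,1): Delta=-0.0642 Bond=70.7922
(2,0): Delta=-4.2147 Bond=346.1980
(2,1): Delta=0.0520 Bond=58.5347
(2,2): Delta=-0.0946 Bond=78.3069
V0=65.4669

The replicating-portfolio and risk-neutral prices coincide; use p* = (1.01−0.61)/(1.22−0.61) = 0.6557 for the latter.
At maturity the claim pays: V(3,0)=206.1600, V(3,1)=62.6600, V(3,2)=66.2000, V(3,3)=53.3100
(2,0): S=55.8150. Δ = (V_up−V_dn)/(S_up−S_dn) = (62.6600−206.1600)/(68.0943−34.0471) = -4.2147. V = [p*·62.6600 + (1−p*)·206.1600]/1.01 = 110.9521. B = V − Δ·S = 346.1980.
(2,1): S=111.6300. Δ = (V_up−V_dn)/(S_up−S_dn) = (66.2000−62.6600)/(136.1886−68.0943) = 0.0520. V = [p*·66.2000 + (1−p*)·62.6600]/1.01 = 64.3379. B = V − Δ·S = 58.5347.
(2,2): S=223.2600. Δ = (V_up−V_dn)/(S_up−S_dn) = (53.3100−66.2000)/(272.3772−136.1886) = -0.0946. V = [p*·53.3100 + (1−p*)·66.2000]/1.01 = 57.1758. B = V − Δ·S = 78.3069.
(1,0): S=91.5000. Δ = (V_up−V_dn)/(S_up−S_dn) = (64.3379−110.9521)/(111.6300−55.8150) = -0.8352. V = [p*·64.3379 + (1−p*)·110.9521]/1.01 = 79.5895. B = V − Δ·S = 156.0062.
(1,1): S=183.0000. Δ = (V_up−V_dn)/(S_up−S_dn) = (57.1758−64.3379)/(223.2600−111.6300) = -0.0642. V = [p*·57.1758 + (1−p*)·64.3379]/1.01 = 59.0509. B = V − Δ·S = 70.7922.
(0,0): S=150.0000. Δ = (V_up−V_dn)/(S_up−S_dn) = (59.0509−79.5895)/(183.0000−91.5000) = -0.2245. V = [p*·59.0509 + (1−p*)·79.5895]/1.01 = 65.4669. B = V − Δ·S = 99.1368.
Check: Δ(0,0)·S0 + B(0,0) = 65.4669 = V0.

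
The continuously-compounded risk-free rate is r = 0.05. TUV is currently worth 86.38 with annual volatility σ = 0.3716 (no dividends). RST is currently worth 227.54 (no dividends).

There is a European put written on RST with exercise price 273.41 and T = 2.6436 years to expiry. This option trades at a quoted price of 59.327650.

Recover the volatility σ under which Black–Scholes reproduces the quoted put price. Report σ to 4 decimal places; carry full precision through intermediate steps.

sigma = 0.3555

At σ = 0.3555 the Black–Scholes value reproduces the quote:
σ√T = 0.3555·√2.6436 = 0.578013
d₁ = (ln(S/K) + (r+σ²/2)T) / (σ√T) = (ln(227.54/273.41) + (0.05+0.3555²/2)·2.6436) / 0.578013 = (-0.183646 + 0.299229) / 0.578013 = 0.199966
d₂ = d₁ − σ√T = 0.199966 − 0.578013 = -0.378047
e^{−rT} = 0.876183
N(−d₁) = 0.420754,  N(−d₂) = 0.647302
V = K·e^{−rT}·N(−d₂) − S·N(−d₁) = 155.065914 − 95.738264 = 59.327650 (the quoted price), and the Black–Scholes price is strictly increasing in σ, so σ is unique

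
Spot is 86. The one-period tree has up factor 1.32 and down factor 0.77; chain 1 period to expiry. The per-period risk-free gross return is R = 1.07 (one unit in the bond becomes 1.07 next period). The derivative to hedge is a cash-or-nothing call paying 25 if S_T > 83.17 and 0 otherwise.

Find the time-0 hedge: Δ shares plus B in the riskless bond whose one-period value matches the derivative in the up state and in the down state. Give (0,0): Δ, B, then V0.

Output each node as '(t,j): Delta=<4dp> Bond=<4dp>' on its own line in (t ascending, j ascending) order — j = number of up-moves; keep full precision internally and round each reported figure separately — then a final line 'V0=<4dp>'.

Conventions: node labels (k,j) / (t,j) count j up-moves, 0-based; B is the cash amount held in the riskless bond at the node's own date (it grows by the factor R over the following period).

No-arbitrage ⇒ martingale measure with p* = (R−d)/(u−d) = 0.5455.
Payoffs at expiry: V(1,0)=0.0000, V(1,1)=25.0000
  t=0,j=0: stock 86.0000 → up 113.5200 (V=25.0000), down 66.2200 (V=0.0000). Price 12.7443; hedge Δ=0.5285, bond B=-32.7103.
Sanity check at the root: Δ(0,0)·S0 + B(0,0) reproduces V0 = 12.7443.

(0,0): Delta=0.5285 Bond=-32.7103
V0=12.7443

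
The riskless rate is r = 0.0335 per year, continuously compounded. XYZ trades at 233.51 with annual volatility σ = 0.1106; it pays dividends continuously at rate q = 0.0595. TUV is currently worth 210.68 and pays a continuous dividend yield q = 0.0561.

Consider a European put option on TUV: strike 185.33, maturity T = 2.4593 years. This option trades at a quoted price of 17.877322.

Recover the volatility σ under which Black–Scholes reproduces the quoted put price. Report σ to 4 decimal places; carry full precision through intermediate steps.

sigma = 0.2155

At σ = 0.2155 the Black–Scholes value reproduces the quote:
σ√T = 0.2155·√2.4593 = 0.337950
d₁ = (ln(S/K) + (r−q+σ²/2)T) / (σ√T) = (ln(210.68/185.33) + (0.0335−0.0561+0.2155²/2)·2.4593) / 0.337950 = (0.128202 + 0.001525) / 0.337950 = 0.383865
d₂ = d₁ − σ√T = 0.383865 − 0.337950 = 0.045915
e^{−rT} = 0.920916
e^{−qT} = 0.871128
N(−d₁) = 0.350539,  N(−d₂) = 0.481689
V = K·e^{−rT}·N(−d₂) − S·e^{−qT}·N(−d₁) = 82.211484 − 64.334161 = 17.877322 (matching the quote); vega is positive throughout, so no other σ reproduces this price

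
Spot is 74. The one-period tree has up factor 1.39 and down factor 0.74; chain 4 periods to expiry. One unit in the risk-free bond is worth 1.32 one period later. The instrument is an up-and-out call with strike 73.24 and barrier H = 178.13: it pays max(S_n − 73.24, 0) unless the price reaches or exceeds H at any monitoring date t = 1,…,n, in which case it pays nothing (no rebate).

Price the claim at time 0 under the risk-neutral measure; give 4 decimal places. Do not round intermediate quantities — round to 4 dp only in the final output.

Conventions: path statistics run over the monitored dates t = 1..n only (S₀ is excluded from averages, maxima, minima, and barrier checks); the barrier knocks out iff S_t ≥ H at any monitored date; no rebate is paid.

price = 5.6738

Risk-neutral up-probability p* = (R−d)/(u−d) = (1.32−0.74)/(1.39−0.74) = 0.8923; the claim prices as the p*-weighted sum of path payoffs discounted by R^4.
Enumerate all 2^4 = 16 price paths (U = up ×1.39, D = down ×0.74); each path with k up-moves has probability p*^k·(1−p*)^(4−k).
DDDD: M=54.7600, payoff=0.0000, prob=0.000135
UDDD: M=102.8600, payoff=0.0000, prob=0.001114
DUDD: M=76.1164, payoff=0.0000, prob=0.001114
UUDD: M=142.9754, payoff=5.0533, prob=0.009234
DDUD: M=56.3261, payoff=0.0000, prob=0.001114
UDUD: M=105.8018, payoff=5.0533, prob=0.009234
DUUD: M=105.8018, payoff=5.0533, prob=0.009234
UUUD: M=198.7358, payoff=0.0000, prob=0.076512
DDDU: M=54.7600, payoff=0.0000, prob=0.001114
UDDU: M=102.8600, payoff=5.0533, prob=0.009234
DUDU: M=78.2933, payoff=5.0533, prob=0.009234
UUDU: M=147.0645, payoff=73.8245, prob=0.076512
DDUU: M=78.2933, payoff=5.0533, prob=0.009234
UDUU: M=147.0645, payoff=73.8245, prob=0.076512
DUUU: M=147.0645, payoff=73.8245, prob=0.076512
UUUU: M=276.2428, payoff=0.0000, prob=0.633955
Price = Σ prob·payoff / R^4 = 17.225322 / 3.035958 = 5.6738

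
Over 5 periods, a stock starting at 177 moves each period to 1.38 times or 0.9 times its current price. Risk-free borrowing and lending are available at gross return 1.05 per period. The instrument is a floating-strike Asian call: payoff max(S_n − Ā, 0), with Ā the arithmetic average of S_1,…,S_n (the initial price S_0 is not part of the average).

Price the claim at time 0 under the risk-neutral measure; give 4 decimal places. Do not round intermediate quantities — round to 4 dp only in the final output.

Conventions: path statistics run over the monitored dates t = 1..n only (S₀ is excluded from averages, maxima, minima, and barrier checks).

With p* = (R−d)/(u−d) = 0.3125, sum probability × payoff across the paths and divide by R^5.
Enumerate all 2^5 = 32 price paths (U = up ×1.38, D = down ×0.9); each path with k up-moves has probability p*^k·(1−p*)^(5−k).
DDDDD: Ā=130.4699, payoff=0.0000, prob=0.153590
UDDDD: Ā=200.0538, payoff=0.0000, prob=0.069814
DUDDD: Ā=183.0618, payoff=0.0000, prob=0.069814
UUDDD: Ā=280.6948, payoff=0.0000, prob=0.031734
DDUDD: Ā=167.7690, payoff=0.0000, prob=0.069814
UDUDD: Ā=257.2458, payoff=0.0000, prob=0.031734
DUUDD: Ā=240.2538, payoff=5.4766, prob=0.031734
UUUDD: Ā=368.3892, payoff=8.3975, prob=0.014424
DDDUD: Ā=154.0055, payoff=6.2535, prob=0.069814
UDDUD: Ā=236.1418, payoff=9.5887, prob=0.031734
DUDUD: Ā=219.1498, payoff=26.5807, prob=0.031734
UUDUD: Ā=336.0297, payoff=40.7570, prob=0.014424
DDUUD: Ā=203.8570, payoff=41.8735, prob=0.031734
UDUUD: Ā=312.5807, payoff=64.2060, prob=0.014424
DUUUD: Ā=295.5887, payoff=81.1980, prob=0.014424
UUUUD: Ā=453.2360, payoff=124.5036, prob=0.006557
DDDDU: Ā=141.6183, payoff=18.6406, prob=0.069814
UDDDU: Ā=217.1481, payoff=28.5823, prob=0.031734
DUDDU: Ā=200.1561, payoff=45.5743, prob=0.031734
UUDDU: Ā=306.9060, payoff=69.8806, prob=0.014424
DDUDU: Ā=184.8633, payoff=60.8671, prob=0.031734
UDUDU: Ā=283.4571, payoff=93.3296, prob=0.014424
DUUDU: Ā=266.4651, payoff=110.3216, prob=0.014424
UUUDU: Ā=408.5798, payoff=169.1598, prob=0.006557
DDDUU: Ā=171.0998, payoff=74.6306, prob=0.031734
UDDUU: Ā=262.3530, payoff=114.4337, prob=0.014424
DUDUU: Ā=245.3610, payoff=131.4257, prob=0.014424
UUDUU: Ā=376.2202, payoff=201.5193, prob=0.006557
DDUUU: Ā=230.0682, payoff=146.7185, prob=0.014424
UDUUU: Ā=352.7713, payoff=224.9683, prob=0.006557
DUUUU: Ā=335.7793, payoff=241.9603, prob=0.006557
UUUUU: Ā=514.8616, payoff=371.0058, prob=0.002980
Price = Σ prob·payoff / R^5 = 30.869720 / 1.276282 = 24.1872

price = 24.1872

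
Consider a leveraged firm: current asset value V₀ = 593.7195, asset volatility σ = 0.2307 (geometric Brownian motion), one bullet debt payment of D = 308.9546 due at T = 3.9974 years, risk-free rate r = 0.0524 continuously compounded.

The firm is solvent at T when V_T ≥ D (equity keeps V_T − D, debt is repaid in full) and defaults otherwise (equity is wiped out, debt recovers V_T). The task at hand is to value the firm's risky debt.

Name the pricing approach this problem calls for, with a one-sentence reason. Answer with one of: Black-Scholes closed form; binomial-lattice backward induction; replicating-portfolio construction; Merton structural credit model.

framework: Merton structural credit model

Key observation: the question is about default risk generated by asset-value dynamics against a debt face of 308.9546 — the structural framework prices exactly that.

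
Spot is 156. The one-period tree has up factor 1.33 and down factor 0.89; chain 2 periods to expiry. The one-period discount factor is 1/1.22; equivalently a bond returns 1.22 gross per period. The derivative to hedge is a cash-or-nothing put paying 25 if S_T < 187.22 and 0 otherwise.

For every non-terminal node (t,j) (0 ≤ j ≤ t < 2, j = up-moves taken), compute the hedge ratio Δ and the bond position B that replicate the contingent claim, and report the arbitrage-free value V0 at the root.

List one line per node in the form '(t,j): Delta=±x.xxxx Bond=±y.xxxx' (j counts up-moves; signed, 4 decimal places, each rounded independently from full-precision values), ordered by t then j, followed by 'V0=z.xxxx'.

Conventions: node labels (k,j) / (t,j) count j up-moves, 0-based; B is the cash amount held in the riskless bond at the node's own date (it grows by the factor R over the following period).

Risk-neutral probability p* = (R−d)/(u−d) = (1.22−0.89)/(1.33−0.89) = 0.7500.
Expiry values: V(2,0)=25.0000, V(2,1)=25.0000, V(2,2)=0.0000
  t=1,j=0: stock 138.8400 → up 184.6572 (V=25.0000), down 123.5676 (V=25.0000). Price 20.4918; hedge Δ=0.0000, bond B=20.4918.
  t=1,j=1: stock 207.4800 → up 275.9484 (V=0.0000), down 184.6572 (V=25.0000). Price 5.1230; hedge Δ=-0.2738, bond B=61.9411.
  t=0,j=0: stock 156.0000 → up 207.4800 (V=5.1230), down 138.8400 (V=20.4918). Price 7.3485; hedge Δ=-0.2239, bond B=42.2777.
Check: Δ(0,0)·S0 + B(0,0) = 7.3485 = V0.

(0,0): Delta=-0.2239 Bond=42.2777
(1,0): Delta=0.0000 Bond=20.4918
(1,1): Delta=-0.2738 Bond=61.9411
V0=7.3485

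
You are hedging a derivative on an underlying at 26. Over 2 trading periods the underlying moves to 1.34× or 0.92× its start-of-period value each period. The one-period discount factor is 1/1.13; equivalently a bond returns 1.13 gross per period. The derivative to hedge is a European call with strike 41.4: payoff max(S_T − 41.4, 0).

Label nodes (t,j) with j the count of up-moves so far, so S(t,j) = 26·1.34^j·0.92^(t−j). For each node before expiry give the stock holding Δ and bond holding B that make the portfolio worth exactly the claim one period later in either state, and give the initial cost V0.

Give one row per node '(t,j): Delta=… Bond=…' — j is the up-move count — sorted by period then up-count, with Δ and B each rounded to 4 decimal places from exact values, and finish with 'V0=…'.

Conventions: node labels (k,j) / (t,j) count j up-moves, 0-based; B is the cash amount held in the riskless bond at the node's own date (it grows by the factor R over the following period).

No-arbitrage ⇒ martingale measure with p* = (R−d)/(u−d) = 0.5000.
Expiry values: V(2,0)=0.0000, V(2,1)=0.0000, V(2,2)=5.2856
Node (1,0) S=23.9200: V=(p*·0.0000+(1−p*)·0.0000)/1.13=0.0000; Δ=(0.0000−0.0000)/(32.0528−22.0064)=0.0000; B=V−Δ·S=0.0000
Node (1,1) S=34.8400: V=(p*·5.2856+(1−p*)·0.0000)/1.13=2.3388; Δ=(5.2856−0.0000)/(46.6856−32.0528)=0.3612; B=V−Δ·S=-10.2460
Node (0,0) S=26.0000: V=(p*·2.3388+(1−p*)·0.0000)/1.13=1.0349; Δ=(2.3388−0.0000)/(34.8400−23.9200)=0.2142; B=V−Δ·S=-4.5336
Check: Δ(0,0)·S0 + B(0,0) = 1.0349 = V0.

(0,0): Delta=0.2142 Bond=-4.5336
(1,0): Delta=0.0000 Bond=0.0000
(1,1): Delta=0.3612 Bond=-10.2460
V0=1.0349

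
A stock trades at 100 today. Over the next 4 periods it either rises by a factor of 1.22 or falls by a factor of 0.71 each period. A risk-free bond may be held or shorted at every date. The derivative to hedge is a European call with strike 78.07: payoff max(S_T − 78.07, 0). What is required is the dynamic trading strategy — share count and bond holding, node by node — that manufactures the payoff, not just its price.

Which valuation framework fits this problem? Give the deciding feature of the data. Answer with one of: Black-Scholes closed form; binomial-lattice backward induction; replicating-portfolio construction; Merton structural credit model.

framework: replicating-portfolio construction

Key observation: since the answer must list Δ and B at each node of the 1.22/0.71 lattice on 100, the replicating-portfolio method — solving the two-state system at every node — is the one that applies.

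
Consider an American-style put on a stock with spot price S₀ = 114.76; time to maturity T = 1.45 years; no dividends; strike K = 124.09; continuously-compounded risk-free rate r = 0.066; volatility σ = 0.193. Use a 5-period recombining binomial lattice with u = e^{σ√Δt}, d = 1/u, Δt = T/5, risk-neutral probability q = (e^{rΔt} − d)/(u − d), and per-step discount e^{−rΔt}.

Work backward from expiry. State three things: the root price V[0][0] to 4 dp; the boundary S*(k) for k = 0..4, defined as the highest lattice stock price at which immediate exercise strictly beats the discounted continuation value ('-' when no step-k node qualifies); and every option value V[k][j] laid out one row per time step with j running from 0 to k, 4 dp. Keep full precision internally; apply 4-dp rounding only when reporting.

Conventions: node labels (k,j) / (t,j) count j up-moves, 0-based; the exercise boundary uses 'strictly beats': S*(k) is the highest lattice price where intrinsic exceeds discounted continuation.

price = 11.8954
boundary = - 103.4315 93.2212 103.4315 114.7600
tree:
11.8954
20.6585 5.6044
30.8688 10.9836 1.6848
40.0711 20.6585 3.9648 0.0000
48.3650 30.8688 9.3300 0.0000 0.0000
55.8402 40.0711 20.6585 0.0000 0.0000 0.0000

Δt=0.29000, u=1.10953, d=0.90129, q=0.56684, disc=e^(-rΔt)=0.98104
k=5 terminal: V=max(K-S,0) → 55.8402 40.0711 20.6585 0.0000 0.0000 0.0000
k=4: j=0 S=75.7250 intr=48.3650 cont=46.0125 V=48.3650[EX]; j=1 S=93.2212 intr=30.8688 cont=28.5163 V=30.8688[EX]; j=2 S=114.7600 intr=9.3300 cont=8.7789 V=9.3300[EX]; j=3 S=141.2753 intr=0.0000 cont=0.0000 V=0.0000[hold]; j=4 S=173.9169 intr=0.0000 cont=0.0000 V=0.0000[hold]  S*(4)=114.7600
k=3: j=0 S=84.0189 intr=40.0711 cont=37.7186 V=40.0711[EX]; j=1 S=103.4315 intr=20.6585 cont=18.3060 V=20.6585[EX]; j=2 S=127.3293 intr=0.0000 cont=3.9648 V=3.9648[hold]; j=3 S=156.7487 intr=0.0000 cont=0.0000 V=0.0000[hold]  S*(3)=103.4315
k=2: j=0 S=93.2212 intr=30.8688 cont=28.5163 V=30.8688[EX]; j=1 S=114.7600 intr=9.3300 cont=10.9836 V=10.9836[hold]; j=2 S=141.2753 intr=0.0000 cont=1.6848 V=1.6848[hold]  S*(2)=93.2212
k=1: j=0 S=103.4315 intr=20.6585 cont=19.2256 V=20.6585[EX]; j=1 S=127.3293 intr=0.0000 cont=5.6044 V=5.6044[hold]  S*(1)=103.4315
k=0: j=0 S=114.7600 intr=9.3300 cont=11.8954 V=11.8954[hold]  S*(0)=-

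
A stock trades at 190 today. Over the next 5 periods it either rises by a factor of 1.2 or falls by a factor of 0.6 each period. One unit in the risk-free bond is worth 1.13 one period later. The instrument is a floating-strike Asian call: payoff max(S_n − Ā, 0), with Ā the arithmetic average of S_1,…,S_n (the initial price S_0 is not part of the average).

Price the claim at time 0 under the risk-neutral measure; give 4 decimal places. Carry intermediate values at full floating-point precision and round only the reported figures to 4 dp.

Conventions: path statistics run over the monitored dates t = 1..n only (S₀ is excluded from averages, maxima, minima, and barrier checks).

Risk-neutral up-probability p* = (R−d)/(u−d) = (1.13−0.6)/(1.2−0.6) = 0.8833; the claim prices as the p*-weighted sum of path payoffs discounted by R^5.
Enumerate all 2^5 = 32 price paths (U = up ×1.2, D = down ×0.6); each path with k up-moves has probability p*^k·(1−p*)^(5−k).
DDDDD: Ā=52.5677, payoff=0.0000, prob=0.000022
UDDDD: Ā=105.1354, payoff=0.0000, prob=0.000164
DUDDD: Ā=82.3354, payoff=0.0000, prob=0.000164
UUDDD: Ā=164.6707, payoff=0.0000, prob=0.001239
DDUDD: Ā=68.6554, payoff=0.0000, prob=0.000164
UDUDD: Ā=137.3107, payoff=0.0000, prob=0.001239
DUUDD: Ā=114.5107, payoff=0.0000, prob=0.001239
UUUDD: Ā=229.0214, payoff=0.0000, prob=0.009381
DDDUD: Ā=60.4474, payoff=0.0000, prob=0.000164
UDDUD: Ā=120.8947, payoff=0.0000, prob=0.001239
DUDUD: Ā=98.0947, payoff=0.0000, prob=0.001239
UUDUD: Ā=196.1894, payoff=0.0000, prob=0.009381
DDUUD: Ā=84.4147, payoff=0.0000, prob=0.001239
UDUUD: Ā=168.8294, payoff=0.0000, prob=0.009381
DUUUD: Ā=146.0294, payoff=0.0000, prob=0.009381
UUUUD: Ā=292.0589, payoff=0.0000, prob=0.071031
DDDDU: Ā=55.5226, payoff=0.0000, prob=0.000164
UDDDU: Ā=111.0451, payoff=0.0000, prob=0.001239
DUDDU: Ā=88.2451, payoff=0.0000, prob=0.001239
UUDDU: Ā=176.4902, payoff=0.0000, prob=0.009381
DDUDU: Ā=74.5651, payoff=0.0000, prob=0.001239
UDUDU: Ā=149.1302, payoff=0.0000, prob=0.009381
DUUDU: Ā=126.3302, payoff=0.0000, prob=0.009381
UUUDU: Ā=252.6605, payoff=0.0000, prob=0.071031
DDDUU: Ā=66.3571, payoff=0.0000, prob=0.001239
UDDUU: Ā=132.7142, payoff=0.0000, prob=0.009381
DUDUU: Ā=109.9142, payoff=8.2810, prob=0.009381
UUDUU: Ā=219.8285, payoff=16.5619, prob=0.071031
DDUUU: Ā=96.2342, payoff=21.9610, prob=0.009381
UDUUU: Ā=192.4685, payoff=43.9219, prob=0.071031
DUUUU: Ā=169.6685, payoff=66.7219, prob=0.071031
UUUUU: Ā=339.3370, payoff=133.4438, prob=0.537803
Price = Σ prob·payoff / R^5 = 81.085685 / 1.842435 = 44.0101

price = 44.0101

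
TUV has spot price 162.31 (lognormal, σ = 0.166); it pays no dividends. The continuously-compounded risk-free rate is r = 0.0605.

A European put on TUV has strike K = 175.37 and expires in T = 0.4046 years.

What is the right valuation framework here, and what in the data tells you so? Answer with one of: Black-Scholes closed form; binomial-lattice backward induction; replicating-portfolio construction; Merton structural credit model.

Key observation: a European claim on TUV (strike 175.37) — a lognormal (GBM) underlying with constant rate and volatility — has an exact closed-form value; no lattice or capital structure is involved.

framework: Black-Scholes closed form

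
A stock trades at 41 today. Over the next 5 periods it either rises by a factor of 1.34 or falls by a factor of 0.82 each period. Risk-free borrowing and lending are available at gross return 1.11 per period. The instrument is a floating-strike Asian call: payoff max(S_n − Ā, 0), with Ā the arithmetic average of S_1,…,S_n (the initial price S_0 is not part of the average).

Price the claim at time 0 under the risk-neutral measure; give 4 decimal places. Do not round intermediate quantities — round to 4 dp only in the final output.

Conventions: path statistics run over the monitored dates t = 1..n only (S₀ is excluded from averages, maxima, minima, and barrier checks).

price = 8.6216

With p* = (R−d)/(u−d) = 0.5577, sum probability × payoff across the paths and divide by R^5.
Enumerate all 2^5 = 32 price paths (U = up ×1.34, D = down ×0.82); each path with k up-moves has probability p*^k·(1−p*)^(5−k).
DDDDD: Ā=23.5064, payoff=0.0000, prob=0.016929
UDDDD: Ā=38.4128, payoff=0.0000, prob=0.021345
DUDDD: Ā=34.1488, payoff=0.0000, prob=0.021345
UUDDD: Ā=55.8042, payoff=0.0000, prob=0.026913
DDUDD: Ā=30.6524, payoff=0.0000, prob=0.021345
UDUDD: Ā=50.0904, payoff=0.0000, prob=0.026913
DUUDD: Ā=45.8264, payoff=0.0000, prob=0.026913
UUUDD: Ā=74.8871, payoff=0.0000, prob=0.033934
DDDUD: Ā=27.7852, payoff=0.0000, prob=0.021345
UDDUD: Ā=45.4052, payoff=0.0000, prob=0.026913
DUDUD: Ā=41.1412, payoff=0.0000, prob=0.026913
UUDUD: Ā=67.2307, payoff=0.0000, prob=0.033934
DDUUD: Ā=37.6447, payoff=2.9468, prob=0.026913
UDUUD: Ā=61.5169, payoff=4.8155, prob=0.033934
DUUUD: Ā=57.2529, payoff=9.0795, prob=0.033934
UUUUD: Ā=93.5596, payoff=14.8373, prob=0.042786
DDDDU: Ā=25.4342, payoff=0.0000, prob=0.021345
UDDDU: Ā=41.5632, payoff=0.0000, prob=0.026913
DUDDU: Ā=37.2992, payoff=3.2923, prob=0.026913
UUDDU: Ā=60.9524, payoff=5.3801, prob=0.033934
DDUDU: Ā=33.8027, payoff=6.7888, prob=0.026913
UDUDU: Ā=55.2386, payoff=11.0938, prob=0.033934
DUUDU: Ā=50.9746, payoff=15.3578, prob=0.033934
UUUDU: Ā=83.3000, payoff=25.0969, prob=0.042786
DDDUU: Ā=30.9356, payoff=9.6559, prob=0.026913
UDDUU: Ā=50.5533, payoff=15.7791, prob=0.033934
DUDUU: Ā=46.2893, payoff=20.0431, prob=0.033934
UUDUU: Ā=75.6436, payoff=32.7534, prob=0.042786
DDUUU: Ā=42.7929, payoff=23.5396, prob=0.033934
UDUUU: Ā=69.9298, payoff=38.4671, prob=0.042786
DUUUU: Ā=65.6658, payoff=42.7311, prob=0.042786
UUUUU: Ā=107.3075, payoff=69.8289, prob=0.053948
Price = Σ prob·payoff / R^5 = 14.527832 / 1.685058 = 8.6216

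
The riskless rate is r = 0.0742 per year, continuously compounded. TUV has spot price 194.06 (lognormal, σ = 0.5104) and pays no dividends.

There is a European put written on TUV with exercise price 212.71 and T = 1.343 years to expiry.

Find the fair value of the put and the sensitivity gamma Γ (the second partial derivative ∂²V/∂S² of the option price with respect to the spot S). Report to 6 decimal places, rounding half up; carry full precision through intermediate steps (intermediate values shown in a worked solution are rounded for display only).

σ√T = 0.5104·√1.343 = 0.591492
d₁ = (ln(S/K) + (r+σ²/2)T) / (σ√T) = (ln(194.06/212.71) + (0.0742+0.5104²/2)·1.343) / 0.591492 = (-0.091762 + 0.274582) / 0.591492 = 0.309082
d₂ = d₁ − σ√T = 0.309082 − 0.591492 = -0.282410
e^{−rT} = 0.905154
N(−d₁) = 0.378630,  N(−d₂) = 0.611185
Put price V = K·e^{−rT}·N(−d₂) − S·N(−d₁) = 117.674700 − 73.476851 = 44.197849
φ(d₁) = (1/√(2π))·e^{−d₁²/2} = 0.380334
Γ = φ(d₁) / (S·σ·√T) = 0.003313

price = 44.197849
Γ = 0.003313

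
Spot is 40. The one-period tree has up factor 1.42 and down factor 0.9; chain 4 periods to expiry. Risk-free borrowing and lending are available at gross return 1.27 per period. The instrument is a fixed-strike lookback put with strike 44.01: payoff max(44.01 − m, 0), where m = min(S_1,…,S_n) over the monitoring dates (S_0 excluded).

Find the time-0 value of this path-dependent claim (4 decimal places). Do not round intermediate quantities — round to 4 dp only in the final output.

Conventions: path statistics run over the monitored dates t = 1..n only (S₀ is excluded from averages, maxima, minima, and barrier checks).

price = 1.0581

Under the martingale measure an up-move has probability p* = 0.7115; value the claim as the probability-weighted average of per-path payoffs, discounted 4 periods at R = 1.27.
Enumerate all 2^4 = 16 price paths (U = up ×1.42, D = down ×0.9); each path with k up-moves has probability p*^k·(1−p*)^(4−k).
DDDD: m=26.2440, payoff=17.7660, prob=0.006924
UDDD: m=41.4072, payoff=2.6028, prob=0.017079
DUDD: m=36.0000, payoff=8.0100, prob=0.017079
UUDD: m=56.8000, payoff=0.0000, prob=0.042128
DDUD: m=32.4000, payoff=11.6100, prob=0.017079
UDUD: m=51.1200, payoff=0.0000, prob=0.042128
DUUD: m=36.0000, payoff=8.0100, prob=0.042128
UUUD: m=56.8000, payoff=0.0000, prob=0.103916
DDDU: m=29.1600, payoff=14.8500, prob=0.017079
UDDU: m=46.0080, payoff=0.0000, prob=0.042128
DUDU: m=36.0000, payoff=8.0100, prob=0.042128
UUDU: m=56.8000, payoff=0.0000, prob=0.103916
DDUU: m=32.4000, payoff=11.6100, prob=0.042128
UDUU: m=51.1200, payoff=0.0000, prob=0.103916
DUUU: m=36.0000, payoff=8.0100, prob=0.103916
UUUU: m=56.8000, payoff=0.0000, prob=0.256327
Price = Σ prob·payoff / R^4 = 2.752546 / 2.601446 = 1.0581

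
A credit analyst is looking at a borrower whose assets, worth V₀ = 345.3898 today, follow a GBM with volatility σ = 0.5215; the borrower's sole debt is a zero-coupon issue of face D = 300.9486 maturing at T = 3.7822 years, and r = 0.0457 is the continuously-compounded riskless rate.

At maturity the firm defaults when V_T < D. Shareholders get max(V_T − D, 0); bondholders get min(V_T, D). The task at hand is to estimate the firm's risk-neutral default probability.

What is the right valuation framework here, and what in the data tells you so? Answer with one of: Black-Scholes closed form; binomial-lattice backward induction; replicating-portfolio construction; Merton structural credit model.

Key observation: the question is about default risk generated by asset-value dynamics against a debt face of 300.9486 — the structural framework prices exactly that.

framework: Merton structural credit model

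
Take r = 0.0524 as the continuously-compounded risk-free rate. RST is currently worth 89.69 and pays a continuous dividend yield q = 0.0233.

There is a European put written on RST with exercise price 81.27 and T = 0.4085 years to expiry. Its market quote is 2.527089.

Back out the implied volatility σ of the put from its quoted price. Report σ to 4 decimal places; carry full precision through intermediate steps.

At σ = 0.2837 the Black–Scholes value reproduces the quote:
σ√T = 0.2837·√0.4085 = 0.181324
d₁ = (ln(S/K) + (r−q+σ²/2)T) / (σ√T) = (ln(89.69/81.27) + (0.0524−0.0233+0.2837²/2)·0.4085) / 0.181324 = (0.098582 + 0.028327) / 0.181324 = 0.699901
d₂ = d₁ − σ√T = 0.699901 − 0.181324 = 0.518577
e^{−rT} = 0.978822
e^{−qT} = 0.990527
N(−d₁) = 0.241995,  N(−d₂) = 0.302028
V = K·e^{−rT}·N(−d₂) − S·e^{−qT}·N(−d₁) = 24.025974 − 21.498886 = 2.527089 (matching the quote); vega is positive throughout, so no other σ reproduces this price

sigma = 0.2837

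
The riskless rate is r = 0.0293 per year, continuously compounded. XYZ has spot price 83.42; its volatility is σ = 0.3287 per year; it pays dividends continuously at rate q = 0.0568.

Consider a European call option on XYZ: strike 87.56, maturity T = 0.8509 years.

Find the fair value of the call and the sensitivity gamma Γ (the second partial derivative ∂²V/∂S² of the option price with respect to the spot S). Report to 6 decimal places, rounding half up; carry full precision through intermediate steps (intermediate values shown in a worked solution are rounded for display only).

σ√T = 0.3287·√0.8509 = 0.303207
d₁ = (ln(S/K) + (r−q+σ²/2)T) / (σ√T) = (ln(83.42/87.56) + (0.0293−0.0568+0.3287²/2)·0.8509) / 0.303207 = (-0.048436 + 0.022567) / 0.303207 = -0.085317
d₂ = d₁ − σ√T = -0.085317 − 0.303207 = -0.388524
e^{−rT} = 0.975377
e^{−qT} = 0.952818
N(d₁) = 0.466005,  N(d₂) = 0.348814
Call price V = S·e^{−qT}·N(d₁) − K·e^{−rT}·N(d₂) = 37.039957 − 29.790123 = 7.249834
φ(d₁) = (1/√(2π))·e^{−d₁²/2} = 0.397493
Γ = e^{−qT}·φ(d₁) / (S·σ·√T) = 0.014974

price = 7.249834
Γ = 0.014974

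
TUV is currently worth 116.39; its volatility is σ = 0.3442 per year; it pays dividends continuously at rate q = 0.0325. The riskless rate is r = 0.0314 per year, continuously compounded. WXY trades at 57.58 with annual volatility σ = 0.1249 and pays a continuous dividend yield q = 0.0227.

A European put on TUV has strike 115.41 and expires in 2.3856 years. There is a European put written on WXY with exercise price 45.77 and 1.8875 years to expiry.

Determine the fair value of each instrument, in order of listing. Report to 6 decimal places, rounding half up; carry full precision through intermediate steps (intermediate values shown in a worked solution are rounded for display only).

[TUV put K=115.41]
σ√T = 0.3442·√2.3856 = 0.531630
d₁ = (ln(S/K) + (r−q+σ²/2)T) / (σ√T) = (ln(116.39/115.41) + (0.0314−0.0325+0.3442²/2)·2.3856) / 0.531630 = (0.008456 + 0.138691) / 0.531630 = 0.276784
d₂ = d₁ − σ√T = 0.276784 − 0.531630 = -0.254846
e^{−rT} = 0.927829
e^{−qT} = 0.925397
N(−d₁) = 0.390973,  N(−d₂) = 0.600579
price = K·e^{−rT}·N(−d₂) − S·e^{−qT}·N(−d₁) = 64.310448 − 42.110524 = 22.199925
[WXY put K=45.77]
σ√T = 0.1249·√1.8875 = 0.171596
d₁ = (ln(S/K) + (r−q+σ²/2)T) / (σ√T) = (ln(57.58/45.77) + (0.0314−0.0227+0.1249²/2)·1.8875) / 0.171596 = (0.229546 + 0.031144) / 0.171596 = 1.519213
d₂ = d₁ − σ√T = 1.519213 − 0.171596 = 1.347618
e^{−rT} = 0.942455
e^{−qT} = 0.958059
N(−d₁) = 0.064354,  N(−d₂) = 0.088891
price = K·e^{−rT}·N(−d₂) − S·e^{−qT}·N(−d₁) = 3.834401 − 3.550112 = 0.284289

price(TUV put K=115.41) = 22.199925
price(WXY put K=45.77) = 0.284289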